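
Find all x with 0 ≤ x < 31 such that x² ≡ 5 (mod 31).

Since 31 ≡ 3 (mod 4), a square root of 5 is 5^((31+1)/4) = 5^8 mod 31.
Repeated squaring: 5^2≡25, 5^4≡5, 5^8≡25 (mod 31).
5^8 = 5^(8) ≡ 25 (mod 31).
Check: 25² = 625 ≡ 5 (mod 31). The two roots are 6 and 25.

6, 25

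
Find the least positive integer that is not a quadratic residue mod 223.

(2/223) = +1, so 2 is a residue.
(3/223) = −1, so 3 is the smallest positive non-residue mod 223.

3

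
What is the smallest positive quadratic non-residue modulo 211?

2

(2/211) = −1, so 2 is the smallest positive non-residue mod 211.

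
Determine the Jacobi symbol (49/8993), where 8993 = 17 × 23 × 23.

Reciprocity: 49 ≡ 1 and 8993 ≡ 1 (mod 4), so (49/8993) = +(8993/49).
Reduce top mod 49: now compute (26/49).
Pull out 2: since 49 ≡ 1 (mod 8), (2/49) = +1.
Reciprocity: 13 ≡ 1 and 49 ≡ 1 (mod 4), so (13/49) = +(49/13).
Reduce top mod 13: now compute (10/13).
Pull out 2: since 13 ≡ 5 (mod 8), (2/13) = -1.
Reciprocity: 5 ≡ 1 and 13 ≡ 1 (mod 4), so (5/13) = +(13/5).
Reduce top mod 5: now compute (3/5).
Reciprocity: 3 ≡ 3 and 5 ≡ 1 (mod 4), so (3/5) = +(5/3).
Reduce top mod 3: now compute (2/3).
Pull out 2: since 3 ≡ 3 (mod 8), (2/3) = -1.
Reached (1/3) = 1. Collecting the sign flips along the way, the symbol is +1.

1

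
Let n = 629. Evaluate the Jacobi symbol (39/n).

Reciprocity: 39 ≡ 3 and 629 ≡ 1 (mod 4), so (39/629) = +(629/39).
Reduce top mod 39: now compute (5/39).
Reciprocity: 5 ≡ 1 and 39 ≡ 3 (mod 4), so (5/39) = +(39/5).
Reduce top mod 5: now compute (4/5).
Pull out 2^2: since 5 ≡ 5 (mod 8), (2/5) = -1, so (2/5)^2 = +1.
Reached (1/5) = 1. Collecting the sign flips along the way, the symbol is +1.

1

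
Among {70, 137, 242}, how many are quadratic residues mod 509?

(70/509) = +1 → QR.
(137/509) = +1 → QR.
(242/509) = -1 → non-residue.
Total quadratic residues among the 3: 2.

2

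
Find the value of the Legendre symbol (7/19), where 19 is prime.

1

Reciprocity: 7 ≡ 3 and 19 ≡ 3 (mod 4), so (7/19) = −(19/7).
Reduce top mod 7: now compute (5/7).
Reciprocity: 5 ≡ 1 and 7 ≡ 3 (mod 4), so (5/7) = +(7/5).
Reduce top mod 5: now compute (2/5).
Pull out 2: since 5 ≡ 5 (mod 8), (2/5) = -1.
Reached (1/5) = 1. Collecting the sign flips along the way, the symbol is +1.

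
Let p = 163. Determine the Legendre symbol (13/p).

Reciprocity: 13 ≡ 1 and 163 ≡ 3 (mod 4), so (13/163) = +(163/13).
Reduce top mod 13: now compute (7/13).
Reciprocity: 7 ≡ 3 and 13 ≡ 1 (mod 4), so (7/13) = +(13/7).
Reduce top mod 7: now compute (6/7).
Pull out 2: since 7 ≡ 7 (mod 8), (2/7) = +1.
Reciprocity: 3 ≡ 3 and 7 ≡ 3 (mod 4), so (3/7) = −(7/3).
Reduce top mod 3: now compute (1/3).
Reached (1/3) = 1. Collecting the sign flips along the way, the symbol is -1.

-1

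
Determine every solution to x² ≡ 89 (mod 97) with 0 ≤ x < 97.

34, 63

97 ≡ 1 (mod 4), so we find a root by search.
Trying successive values, 34² = 1156 ≡ 89 (mod 97). The other root is 97 − 34 = 63.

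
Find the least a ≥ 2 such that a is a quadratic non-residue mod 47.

(2/47) = +1, so 2 is a residue.
(3/47) = +1, so 3 is a residue.
(4/47) = +1, so 4 is a residue.
(5/47) = −1, so 5 is the smallest positive non-residue mod 47.

5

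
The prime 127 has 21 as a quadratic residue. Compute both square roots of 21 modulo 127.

23, 104

Since 127 ≡ 3 (mod 4), a square root of 21 is 21^((127+1)/4) = 21^32 mod 127.
Repeated squaring: 21^2≡60, 21^4≡44, 21^8≡31, 21^16≡72, 21^32≡104 (mod 127).
21^32 = 21^(32) ≡ 104 (mod 127).
Check: 104² = 10816 ≡ 21 (mod 127). The two roots are 23 and 104.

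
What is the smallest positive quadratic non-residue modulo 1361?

3

(2/1361) = +1, so 2 is a residue.
(3/1361) = −1, so 3 is the smallest positive non-residue mod 1361.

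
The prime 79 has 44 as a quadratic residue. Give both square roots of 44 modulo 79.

Since 79 ≡ 3 (mod 4), a square root of 44 is 44^((79+1)/4) = 44^20 mod 79.
Repeated squaring: 44^2≡40, 44^4≡20, 44^8≡5, 44^16≡25 (mod 79).
44^20 = 44^(16+4) ≡ 26 (mod 79).
Check: 26² = 676 ≡ 44 (mod 79). The two roots are 26 and 53.

26, 53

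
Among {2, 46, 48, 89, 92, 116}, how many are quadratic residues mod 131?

(2/131) = -1 → non-residue.
(46/131) = +1 → QR.
(48/131) = +1 → QR.
(89/131) = +1 → QR.
(92/131) = -1 → non-residue.
(116/131) = -1 → non-residue.
Total quadratic residues among the 6: 3.

3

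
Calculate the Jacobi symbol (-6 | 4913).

-1

First reduce: -6 ≡ 4907 (mod 4913).
Reciprocity: 4907 ≡ 3 and 4913 ≡ 1 (mod 4), so (4907/4913) = +(4913/4907).
Reduce top mod 4907: now compute (6/4907).
Pull out 2: since 4907 ≡ 3 (mod 8), (2/4907) = -1.
Reciprocity: 3 ≡ 3 and 4907 ≡ 3 (mod 4), so (3/4907) = −(4907/3).
Reduce top mod 3: now compute (2/3).
Pull out 2: since 3 ≡ 3 (mod 8), (2/3) = -1.
Reached (1/3) = 1. Collecting the sign flips along the way, the symbol is -1.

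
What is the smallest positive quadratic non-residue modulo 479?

13

(2/479) = +1, so 2 is a residue.
(3/479) = +1, so 3 is a residue.
(4/479) = +1, so 4 is a residue.
(5/479) = +1, so 5 is a residue.
(6/479) = +1, so 6 is a residue.
(7/479) = +1, so 7 is a residue.
(8/479) = +1, so 8 is a residue.
(9/479) = +1, so 9 is a residue.
(10/479) = +1, so 10 is a residue.
(11/479) = +1, so 11 is a residue.
(12/479) = +1, so 12 is a residue.
(13/479) = −1, so 13 is the smallest positive non-residue mod 479.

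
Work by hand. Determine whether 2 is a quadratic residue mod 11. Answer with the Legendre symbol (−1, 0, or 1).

-1

Pull out 2: since 11 ≡ 3 (mod 8), (2/11) = -1.
Reached (1/11) = 1. Collecting the sign flips along the way, the symbol is -1.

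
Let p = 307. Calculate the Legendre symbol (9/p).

Reciprocity: 9 ≡ 1 and 307 ≡ 3 (mod 4), so (9/307) = +(307/9).
Reduce top mod 9: now compute (1/9).
Reached (1/9) = 1. Collecting the sign flips along the way, the symbol is +1.

1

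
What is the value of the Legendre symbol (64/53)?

1

First reduce: 64 ≡ 11 (mod 53).
Reciprocity: 11 ≡ 3 and 53 ≡ 1 (mod 4), so (11/53) = +(53/11).
Reduce top mod 11: now compute (9/11).
Reciprocity: 9 ≡ 1 and 11 ≡ 3 (mod 4), so (9/11) = +(11/9).
Reduce top mod 9: now compute (2/9).
Pull out 2: since 9 ≡ 1 (mod 8), (2/9) = +1.
Reached (1/9) = 1. Collecting the sign flips along the way, the symbol is +1.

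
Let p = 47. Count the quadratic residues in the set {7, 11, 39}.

(7/47) = +1 → QR.
(11/47) = -1 → non-residue.
(39/47) = -1 → non-residue.
Total quadratic residues among the 3: 1.

1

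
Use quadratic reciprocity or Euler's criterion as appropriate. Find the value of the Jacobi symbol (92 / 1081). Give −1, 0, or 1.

Pull out 2^2: since 1081 ≡ 1 (mod 8), (2/1081) = +1, so (2/1081)^2 = +1.
Reciprocity: 23 ≡ 3 and 1081 ≡ 1 (mod 4), so (23/1081) = +(1081/23).
Reduce top mod 23: now compute (0/23).
Top reduces to 0: gcd > 1, so the symbol is 0.

0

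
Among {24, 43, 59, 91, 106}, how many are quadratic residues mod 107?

(24/107) = -1 → non-residue.
(43/107) = -1 → non-residue.
(59/107) = -1 → non-residue.
(91/107) = -1 → non-residue.
(106/107) = -1 → non-residue.
Total quadratic residues among the 5: 0.

0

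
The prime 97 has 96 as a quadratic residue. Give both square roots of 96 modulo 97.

97 ≡ 1 (mod 4), so we find a root by search.
Trying successive values, 22² = 484 ≡ 96 (mod 97). The other root is 97 − 22 = 75.

22, 75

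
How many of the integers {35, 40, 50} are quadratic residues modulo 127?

(35/127) = +1 → QR.
(40/127) = -1 → non-residue.
(50/127) = +1 → QR.
Total quadratic residues among the 3: 2.

2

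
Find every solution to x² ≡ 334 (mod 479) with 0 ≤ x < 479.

Since 479 ≡ 3 (mod 4), a square root of 334 is 334^((479+1)/4) = 334^120 mod 479.
Repeated squaring: 334^2≡428, 334^4≡206, 334^8≡284, 334^16≡184, 334^32≡326, 334^64≡417 (mod 479).
334^120 = 334^(64+32+16+8) ≡ 81 (mod 479).
Check: 81² = 6561 ≡ 334 (mod 479). The two roots are 81 and 398.

81, 398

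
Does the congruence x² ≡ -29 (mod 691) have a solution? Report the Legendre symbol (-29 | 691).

-1

First reduce: -29 ≡ 662 (mod 691).
Pull out 2: since 691 ≡ 3 (mod 8), (2/691) = -1.
Reciprocity: 331 ≡ 3 and 691 ≡ 3 (mod 4), so (331/691) = −(691/331).
Reduce top mod 331: now compute (29/331).
Reciprocity: 29 ≡ 1 and 331 ≡ 3 (mod 4), so (29/331) = +(331/29).
Reduce top mod 29: now compute (12/29).
Pull out 2^2: since 29 ≡ 5 (mod 8), (2/29) = -1, so (2/29)^2 = +1.
Reciprocity: 3 ≡ 3 and 29 ≡ 1 (mod 4), so (3/29) = +(29/3).
Reduce top mod 3: now compute (2/3).
Pull out 2: since 3 ≡ 3 (mod 8), (2/3) = -1.
Reached (1/3) = 1. Collecting the sign flips along the way, the symbol is -1.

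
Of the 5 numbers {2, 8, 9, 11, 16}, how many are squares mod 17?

(2/17) = +1 → QR.
(8/17) = +1 → QR.
(9/17) = +1 → QR.
(11/17) = -1 → non-residue.
(16/17) = +1 → QR.
Total quadratic residues among the 5: 4.

4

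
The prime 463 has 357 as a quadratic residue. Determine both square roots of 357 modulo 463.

Since 463 ≡ 3 (mod 4), a square root of 357 is 357^((463+1)/4) = 357^116 mod 463.
Repeated squaring: 357^2≡124, 357^4≡97, 357^8≡149, 357^16≡440, 357^32≡66, 357^64≡189 (mod 463).
357^116 = 357^(64+32+16+4) ≡ 47 (mod 463).
Check: 47² = 2209 ≡ 357 (mod 463). The two roots are 47 and 416.

47, 416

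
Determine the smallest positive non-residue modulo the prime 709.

2

(2/709) = −1, so 2 is the smallest positive non-residue mod 709.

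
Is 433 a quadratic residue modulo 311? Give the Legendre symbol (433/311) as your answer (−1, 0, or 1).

-1

First reduce: 433 ≡ 122 (mod 311).
Pull out 2: since 311 ≡ 7 (mod 8), (2/311) = +1.
Reciprocity: 61 ≡ 1 and 311 ≡ 3 (mod 4), so (61/311) = +(311/61).
Reduce top mod 61: now compute (6/61).
Pull out 2: since 61 ≡ 5 (mod 8), (2/61) = -1.
Reciprocity: 3 ≡ 3 and 61 ≡ 1 (mod 4), so (3/61) = +(61/3).
Reduce top mod 3: now compute (1/3).
Reached (1/3) = 1. Collecting the sign flips along the way, the symbol is -1.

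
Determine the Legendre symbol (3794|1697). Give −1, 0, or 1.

1

First reduce: 3794 ≡ 400 (mod 1697).
Pull out 2^4: since 1697 ≡ 1 (mod 8), (2/1697) = +1, so (2/1697)^4 = +1.
Reciprocity: 25 ≡ 1 and 1697 ≡ 1 (mod 4), so (25/1697) = +(1697/25).
Reduce top mod 25: now compute (22/25).
Pull out 2: since 25 ≡ 1 (mod 8), (2/25) = +1.
Reciprocity: 11 ≡ 3 and 25 ≡ 1 (mod 4), so (11/25) = +(25/11).
Reduce top mod 11: now compute (3/11).
Reciprocity: 3 ≡ 3 and 11 ≡ 3 (mod 4), so (3/11) = −(11/3).
Reduce top mod 3: now compute (2/3).
Pull out 2: since 3 ≡ 3 (mod 8), (2/3) = -1.
Reached (1/3) = 1. Collecting the sign flips along the way, the symbol is +1.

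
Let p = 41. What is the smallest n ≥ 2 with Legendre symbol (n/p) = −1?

(2/41) = +1, so 2 is a residue.
(3/41) = −1, so 3 is the smallest positive non-residue mod 41.

3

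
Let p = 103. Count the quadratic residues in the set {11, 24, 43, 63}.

(11/103) = -1 → non-residue.
(24/103) = -1 → non-residue.
(43/103) = -1 → non-residue.
(63/103) = +1 → QR.
Total quadratic residues among the 4: 1.

1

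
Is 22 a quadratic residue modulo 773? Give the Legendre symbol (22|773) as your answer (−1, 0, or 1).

Euler's criterion: (22/773) ≡ 22^386 (mod 773).
22^2 ≡ 484 (mod 773)
22^4 ≡ 37 (mod 773)
22^8 ≡ 596 (mod 773)
22^16 ≡ 409 (mod 773)
22^32 ≡ 313 (mod 773)
22^64 ≡ 571 (mod 773)
22^128 ≡ 608 (mod 773)
22^256 ≡ 170 (mod 773)
22^386 = 22^(256+128+2) ≡ 772 (mod 773).
Result is 772 ≡ −1, so (22/773) = −1.

-1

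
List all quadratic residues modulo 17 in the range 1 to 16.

1 2 4 8 9 13 15 16

Square k = 1,…,8 (k and 17−k give the same square):
1²=1, 2²=4, 3²=9, 4²=16, 5²≡8, 6²≡2, 7²≡15, 8²≡13 (mod 17).
So the quadratic residues mod 17 are {1, 2, 4, 8, 9, 13, 15, 16}.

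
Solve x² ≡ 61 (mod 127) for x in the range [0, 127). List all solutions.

51, 76

Since 127 ≡ 3 (mod 4), a square root of 61 is 61^((127+1)/4) = 61^32 mod 127.
Repeated squaring: 61^2≡38, 61^4≡47, 61^8≡50, 61^16≡87, 61^32≡76 (mod 127).
61^32 = 61^(32) ≡ 76 (mod 127).
Check: 76² = 5776 ≡ 61 (mod 127). The two roots are 51 and 76.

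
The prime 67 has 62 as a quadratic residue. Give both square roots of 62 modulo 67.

14, 53

Since 67 ≡ 3 (mod 4), a square root of 62 is 62^((67+1)/4) = 62^17 mod 67.
Repeated squaring: 62^2≡25, 62^4≡22, 62^8≡15, 62^16≡24 (mod 67).
62^17 = 62^(16+1) ≡ 14 (mod 67).
Check: 14² = 196 ≡ 62 (mod 67). The two roots are 14 and 53.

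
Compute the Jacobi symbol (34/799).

0

Pull out 2: since 799 ≡ 7 (mod 8), (2/799) = +1.
Reciprocity: 17 ≡ 1 and 799 ≡ 3 (mod 4), so (17/799) = +(799/17).
Reduce top mod 17: now compute (0/17).
Top reduces to 0: gcd > 1, so the symbol is 0.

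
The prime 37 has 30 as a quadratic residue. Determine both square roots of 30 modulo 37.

17, 20

37 ≡ 1 (mod 4), so we find a root by search.
Trying successive values, 17² = 289 ≡ 30 (mod 37). The other root is 37 − 17 = 20.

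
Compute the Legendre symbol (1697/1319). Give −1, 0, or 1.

1

First reduce: 1697 ≡ 378 (mod 1319).
Pull out 2: since 1319 ≡ 7 (mod 8), (2/1319) = +1.
Reciprocity: 189 ≡ 1 and 1319 ≡ 3 (mod 4), so (189/1319) = +(1319/189).
Reduce top mod 189: now compute (185/189).
Reciprocity: 185 ≡ 1 and 189 ≡ 1 (mod 4), so (185/189) = +(189/185).
Reduce top mod 185: now compute (4/185).
Pull out 2^2: since 185 ≡ 1 (mod 8), (2/185) = +1, so (2/185)^2 = +1.
Reached (1/185) = 1. Collecting the sign flips along the way, the symbol is +1.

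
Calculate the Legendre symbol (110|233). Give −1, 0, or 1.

1

Euler's criterion: (110/233) ≡ 110^116 (mod 233).
110^2 ≡ 217 (mod 233)
110^4 ≡ 23 (mod 233)
110^8 ≡ 63 (mod 233)
110^16 ≡ 8 (mod 233)
110^32 ≡ 64 (mod 233)
110^64 ≡ 135 (mod 233)
110^116 = 110^(64+32+16+4) ≡ 1 (mod 233).
Result is 1, so (110/233) = 1.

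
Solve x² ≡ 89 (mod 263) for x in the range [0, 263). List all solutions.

Since 263 ≡ 3 (mod 4), a square root of 89 is 89^((263+1)/4) = 89^66 mod 263.
Repeated squaring: 89^2≡31, 89^4≡172, 89^8≡128, 89^16≡78, 89^32≡35, 89^64≡173 (mod 263).
89^66 = 89^(64+2) ≡ 103 (mod 263).
Check: 103² = 10609 ≡ 89 (mod 263). The two roots are 103 and 160.

103, 160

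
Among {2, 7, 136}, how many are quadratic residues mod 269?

(2/269) = -1 → non-residue.
(7/269) = -1 → non-residue.
(136/269) = +1 → QR.
Total quadratic residues among the 3: 1.

1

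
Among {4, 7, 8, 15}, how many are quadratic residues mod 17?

(4/17) = +1 → QR.
(7/17) = -1 → non-residue.
(8/17) = +1 → QR.
(15/17) = +1 → QR.
Total quadratic residues among the 4: 3.

3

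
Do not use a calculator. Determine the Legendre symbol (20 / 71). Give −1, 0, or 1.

1

Pull out 2^2: since 71 ≡ 7 (mod 8), (2/71) = +1, so (2/71)^2 = +1.
Reciprocity: 5 ≡ 1 and 71 ≡ 3 (mod 4), so (5/71) = +(71/5).
Reduce top mod 5: now compute (1/5).
Reached (1/5) = 1. Collecting the sign flips along the way, the symbol is +1.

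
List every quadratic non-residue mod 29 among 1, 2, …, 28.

Square k = 1,…,14 (k and 29−k give the same square):
1²=1, 2²=4, 3²=9, 4²=16, 5²=25, 6²≡7, 7²≡20, 8²≡6, 9²≡23, 10²≡13, 11²≡5, 12²≡28, 13²≡24, 14²≡22 (mod 29).
The residues are {1, 4, 5, 6, 7, 9, 13, 16, 20, 22, 23, 24, 25, 28}; the non-residues are the remaining 14 nonzero classes.

2, 3, 8, 10, 11, 12, 14, 15, 17, 18, 19, 21, 26, 27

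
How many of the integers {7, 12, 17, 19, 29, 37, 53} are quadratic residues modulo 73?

3

(7/73) = -1 → non-residue.
(12/73) = +1 → QR.
(17/73) = -1 → non-residue.
(19/73) = +1 → QR.
(29/73) = -1 → non-residue.
(37/73) = +1 → QR.
(53/73) = -1 → non-residue.
Total quadratic residues among the 7: 3.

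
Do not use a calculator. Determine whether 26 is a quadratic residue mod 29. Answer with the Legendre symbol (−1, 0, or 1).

-1

Euler's criterion: (26/29) ≡ 26^14 (mod 29).
26^2 ≡ 9 (mod 29)
26^4 ≡ 23 (mod 29)
26^8 ≡ 7 (mod 29)
26^14 = 26^(8+4+2) ≡ 28 (mod 29).
Result is 28 ≡ −1, so (26/29) = −1.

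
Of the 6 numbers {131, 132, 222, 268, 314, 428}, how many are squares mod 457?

(131/457) = +1 → QR.
(132/457) = -1 → non-residue.
(222/457) = -1 → non-residue.
(268/457) = +1 → QR.
(314/457) = +1 → QR.
(428/457) = +1 → QR.
Total quadratic residues among the 6: 4.

4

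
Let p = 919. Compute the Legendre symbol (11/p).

Reciprocity: 11 ≡ 3 and 919 ≡ 3 (mod 4), so (11/919) = −(919/11).
Reduce top mod 11: now compute (6/11).
Pull out 2: since 11 ≡ 3 (mod 8), (2/11) = -1.
Reciprocity: 3 ≡ 3 and 11 ≡ 3 (mod 4), so (3/11) = −(11/3).
Reduce top mod 3: now compute (2/3).
Pull out 2: since 3 ≡ 3 (mod 8), (2/3) = -1.
Reached (1/3) = 1. Collecting the sign flips along the way, the symbol is +1.

1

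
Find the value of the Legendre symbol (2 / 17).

1

Pull out 2: since 17 ≡ 1 (mod 8), (2/17) = +1.
Reached (1/17) = 1. Collecting the sign flips along the way, the symbol is +1.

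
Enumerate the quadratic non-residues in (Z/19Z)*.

Square k = 1,…,9 (k and 19−k give the same square):
1²=1, 2²=4, 3²=9, 4²=16, 5²≡6, 6²≡17, 7²≡11, 8²≡7, 9²≡5 (mod 19).
The residues are {1, 4, 5, 6, 7, 9, 11, 16, 17}; the non-residues are the remaining 9 nonzero classes.

2 3 8 10 12 13 14 15 18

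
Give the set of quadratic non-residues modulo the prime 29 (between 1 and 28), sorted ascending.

Square k = 1,…,14 (k and 29−k give the same square):
1²=1, 2²=4, 3²=9, 4²=16, 5²=25, 6²≡7, 7²≡20, 8²≡6, 9²≡23, 10²≡13, 11²≡5, 12²≡28, 13²≡24, 14²≡22 (mod 29).
The residues are {1, 4, 5, 6, 7, 9, 13, 16, 20, 22, 23, 24, 25, 28}; the non-residues are the remaining 14 nonzero classes.

2, 3, 8, 10, 11, 12, 14, 15, 17, 18, 19, 21, 26, 27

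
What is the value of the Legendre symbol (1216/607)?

1

First reduce: 1216 ≡ 2 (mod 607).
Pull out 2: since 607 ≡ 7 (mod 8), (2/607) = +1.
Reached (1/607) = 1. Collecting the sign flips along the way, the symbol is +1.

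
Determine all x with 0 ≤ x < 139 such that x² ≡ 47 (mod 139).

66, 73

Since 139 ≡ 3 (mod 4), a square root of 47 is 47^((139+1)/4) = 47^35 mod 139.
Repeated squaring: 47^2≡124, 47^4≡86, 47^8≡29, 47^16≡7, 47^32≡49 (mod 139).
47^35 = 47^(32+2+1) ≡ 66 (mod 139).
Check: 66² = 4356 ≡ 47 (mod 139). The two roots are 66 and 73.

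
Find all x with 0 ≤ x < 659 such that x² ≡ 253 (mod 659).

292, 367

Since 659 ≡ 3 (mod 4), a square root of 253 is 253^((659+1)/4) = 253^165 mod 659.
Repeated squaring: 253^2≡86, 253^4≡147, 253^8≡521, 253^16≡592, 253^32≡535, 253^64≡219, 253^128≡513 (mod 659).
253^165 = 253^(128+32+4+1) ≡ 292 (mod 659).
Check: 292² = 85264 ≡ 253 (mod 659). The two roots are 292 and 367.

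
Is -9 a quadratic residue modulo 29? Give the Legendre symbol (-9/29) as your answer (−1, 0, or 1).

1

Euler's criterion: (-9/29) ≡ 20^14 (mod 29).
20^2 ≡ 23 (mod 29)
20^4 ≡ 7 (mod 29)
20^8 ≡ 20 (mod 29)
20^14 = 20^(8+4+2) ≡ 1 (mod 29).
Result is 1, so (-9/29) = 1.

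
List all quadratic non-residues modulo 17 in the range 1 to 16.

3,5,6,7,10,11,12,14

Square k = 1,…,8 (k and 17−k give the same square):
1²=1, 2²=4, 3²=9, 4²=16, 5²≡8, 6²≡2, 7²≡15, 8²≡13 (mod 17).
The residues are {1, 2, 4, 8, 9, 13, 15, 16}; the non-residues are the remaining 8 nonzero classes.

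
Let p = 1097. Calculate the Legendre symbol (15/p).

1

Euler's criterion: (15/1097) ≡ 15^548 (mod 1097).
15^2 ≡ 225 (mod 1097)
15^4 ≡ 163 (mod 1097)
15^8 ≡ 241 (mod 1097)
15^16 ≡ 1037 (mod 1097)
15^32 ≡ 309 (mod 1097)
15^64 ≡ 42 (mod 1097)
15^128 ≡ 667 (mod 1097)
15^256 ≡ 604 (mod 1097)
15^512 ≡ 612 (mod 1097)
15^548 = 15^(512+32+4) ≡ 1 (mod 1097).
Result is 1, so (15/1097) = 1.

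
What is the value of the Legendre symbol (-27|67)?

First reduce: -27 ≡ 40 (mod 67).
Pull out 2^3: since 67 ≡ 3 (mod 8), (2/67) = -1, so (2/67)^3 = -1.
Reciprocity: 5 ≡ 1 and 67 ≡ 3 (mod 4), so (5/67) = +(67/5).
Reduce top mod 5: now compute (2/5).
Pull out 2: since 5 ≡ 5 (mod 8), (2/5) = -1.
Reached (1/5) = 1. Collecting the sign flips along the way, the symbol is +1.

1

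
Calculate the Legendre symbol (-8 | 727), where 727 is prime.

First reduce: -8 ≡ 719 (mod 727).
Reciprocity: 719 ≡ 3 and 727 ≡ 3 (mod 4), so (719/727) = −(727/719).
Reduce top mod 719: now compute (8/719).
Pull out 2^3: since 719 ≡ 7 (mod 8), (2/719) = +1, so (2/719)^3 = +1.
Reached (1/719) = 1. Collecting the sign flips along the way, the symbol is -1.

-1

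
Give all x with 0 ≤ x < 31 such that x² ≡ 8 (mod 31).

Since 31 ≡ 3 (mod 4), a square root of 8 is 8^((31+1)/4) = 8^8 mod 31.
Repeated squaring: 8^2≡2, 8^4≡4, 8^8≡16 (mod 31).
8^8 = 8^(8) ≡ 16 (mod 31).
Check: 16² = 256 ≡ 8 (mod 31). The two roots are 15 and 16.

15, 16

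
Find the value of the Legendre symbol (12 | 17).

Pull out 2^2: since 17 ≡ 1 (mod 8), (2/17) = +1, so (2/17)^2 = +1.
Reciprocity: 3 ≡ 3 and 17 ≡ 1 (mod 4), so (3/17) = +(17/3).
Reduce top mod 3: now compute (2/3).
Pull out 2: since 3 ≡ 3 (mod 8), (2/3) = -1.
Reached (1/3) = 1. Collecting the sign flips along the way, the symbol is -1.

-1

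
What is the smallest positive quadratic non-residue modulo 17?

3

(2/17) = +1, so 2 is a residue.
(3/17) = −1, so 3 is the smallest positive non-residue mod 17.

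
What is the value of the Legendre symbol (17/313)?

-1

Reciprocity: 17 ≡ 1 and 313 ≡ 1 (mod 4), so (17/313) = +(313/17).
Reduce top mod 17: now compute (7/17).
Reciprocity: 7 ≡ 3 and 17 ≡ 1 (mod 4), so (7/17) = +(17/7).
Reduce top mod 7: now compute (3/7).
Reciprocity: 3 ≡ 3 and 7 ≡ 3 (mod 4), so (3/7) = −(7/3).
Reduce top mod 3: now compute (1/3).
Reached (1/3) = 1. Collecting the sign flips along the way, the symbol is -1.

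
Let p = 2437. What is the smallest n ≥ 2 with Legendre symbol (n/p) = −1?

2

(2/2437) = −1, so 2 is the smallest positive non-residue mod 2437.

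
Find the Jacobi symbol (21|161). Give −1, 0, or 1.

Reciprocity: 21 ≡ 1 and 161 ≡ 1 (mod 4), so (21/161) = +(161/21).
Reduce top mod 21: now compute (14/21).
Pull out 2: since 21 ≡ 5 (mod 8), (2/21) = -1.
Reciprocity: 7 ≡ 3 and 21 ≡ 1 (mod 4), so (7/21) = +(21/7).
Reduce top mod 7: now compute (0/7).
Top reduces to 0: gcd > 1, so the symbol is 0.

0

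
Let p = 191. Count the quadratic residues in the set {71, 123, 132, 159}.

0

(71/191) = -1 → non-residue.
(123/191) = -1 → non-residue.
(132/191) = -1 → non-residue.
(159/191) = -1 → non-residue.
Total quadratic residues among the 4: 0.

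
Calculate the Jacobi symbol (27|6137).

-1

Reciprocity: 27 ≡ 3 and 6137 ≡ 1 (mod 4), so (27/6137) = +(6137/27).
Reduce top mod 27: now compute (8/27).
Pull out 2^3: since 27 ≡ 3 (mod 8), (2/27) = -1, so (2/27)^3 = -1.
Reached (1/27) = 1. Collecting the sign flips along the way, the symbol is -1.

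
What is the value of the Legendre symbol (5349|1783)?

First reduce: 5349 ≡ 0 (mod 1783).
Top reduces to 0: gcd > 1, so the symbol is 0.

0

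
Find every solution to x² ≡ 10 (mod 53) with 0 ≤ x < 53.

53 ≡ 1 (mod 4), so we find a root by search.
Trying successive values, 13² = 169 ≡ 10 (mod 53). The other root is 53 − 13 = 40.

13, 40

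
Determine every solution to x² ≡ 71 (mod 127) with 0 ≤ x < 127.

43, 84

Since 127 ≡ 3 (mod 4), a square root of 71 is 71^((127+1)/4) = 71^32 mod 127.
Repeated squaring: 71^2≡88, 71^4≡124, 71^8≡9, 71^16≡81, 71^32≡84 (mod 127).
71^32 = 71^(32) ≡ 84 (mod 127).
Check: 84² = 7056 ≡ 71 (mod 127). The two roots are 43 and 84.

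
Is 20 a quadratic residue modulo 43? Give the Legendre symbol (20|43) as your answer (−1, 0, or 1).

Euler's criterion: (20/43) ≡ 20^21 (mod 43).
20^2 ≡ 13 (mod 43)
20^4 ≡ 40 (mod 43)
20^8 ≡ 9 (mod 43)
20^16 ≡ 38 (mod 43)
20^21 = 20^(16+4+1) ≡ 42 (mod 43).
Result is 42 ≡ −1, so (20/43) = −1.

-1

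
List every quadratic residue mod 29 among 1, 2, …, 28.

Square k = 1,…,14 (k and 29−k give the same square):
1²=1, 2²=4, 3²=9, 4²=16, 5²=25, 6²≡7, 7²≡20, 8²≡6, 9²≡23, 10²≡13, 11²≡5, 12²≡28, 13²≡24, 14²≡22 (mod 29).
So the quadratic residues mod 29 are {1, 4, 5, 6, 7, 9, 13, 16, 20, 22, 23, 24, 25, 28}.

1, 4, 5, 6, 7, 9, 13, 16, 20, 22, 23, 24, 25, 28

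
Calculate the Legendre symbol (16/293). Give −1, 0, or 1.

Pull out 2^4: since 293 ≡ 5 (mod 8), (2/293) = -1, so (2/293)^4 = +1.
Reached (1/293) = 1. Collecting the sign flips along the way, the symbol is +1.

1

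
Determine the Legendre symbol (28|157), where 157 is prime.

Pull out 2^2: since 157 ≡ 5 (mod 8), (2/157) = -1, so (2/157)^2 = +1.
Reciprocity: 7 ≡ 3 and 157 ≡ 1 (mod 4), so (7/157) = +(157/7).
Reduce top mod 7: now compute (3/7).
Reciprocity: 3 ≡ 3 and 7 ≡ 3 (mod 4), so (3/7) = −(7/3).
Reduce top mod 3: now compute (1/3).
Reached (1/3) = 1. Collecting the sign flips along the way, the symbol is -1.

-1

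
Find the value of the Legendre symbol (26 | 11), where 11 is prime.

1

Euler's criterion: (26/11) ≡ 4^5 (mod 11).
4^2 ≡ 5 (mod 11)
4^4 ≡ 3 (mod 11)
4^5 = 4^(4+1) ≡ 1 (mod 11).
Result is 1, so (26/11) = 1.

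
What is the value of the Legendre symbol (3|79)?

-1

Reciprocity: 3 ≡ 3 and 79 ≡ 3 (mod 4), so (3/79) = −(79/3).
Reduce top mod 3: now compute (1/3).
Reached (1/3) = 1. Collecting the sign flips along the way, the symbol is -1.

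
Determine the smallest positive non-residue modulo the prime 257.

3

(2/257) = +1, so 2 is a residue.
(3/257) = −1, so 3 is the smallest positive non-residue mod 257.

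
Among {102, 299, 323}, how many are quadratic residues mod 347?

2

(102/347) = +1 → QR.
(299/347) = -1 → non-residue.
(323/347) = +1 → QR.
Total quadratic residues among the 3: 2.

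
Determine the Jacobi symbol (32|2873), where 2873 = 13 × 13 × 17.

Pull out 2^5: since 2873 ≡ 1 (mod 8), (2/2873) = +1, so (2/2873)^5 = +1.
Reached (1/2873) = 1. Collecting the sign flips along the way, the symbol is +1.

1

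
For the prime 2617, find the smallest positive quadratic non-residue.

(2/2617) = +1, so 2 is a residue.
(3/2617) = +1, so 3 is a residue.
(4/2617) = +1, so 4 is a residue.
(5/2617) = −1, so 5 is the smallest positive non-residue mod 2617.

5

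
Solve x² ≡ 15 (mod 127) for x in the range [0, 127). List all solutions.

Since 127 ≡ 3 (mod 4), a square root of 15 is 15^((127+1)/4) = 15^32 mod 127.
Repeated squaring: 15^2≡98, 15^4≡79, 15^8≡18, 15^16≡70, 15^32≡74 (mod 127).
15^32 = 15^(32) ≡ 74 (mod 127).
Check: 74² = 5476 ≡ 15 (mod 127). The two roots are 53 and 74.

53, 74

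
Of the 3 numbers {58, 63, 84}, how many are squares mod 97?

(58/97) = -1 → non-residue.
(63/97) = -1 → non-residue.
(84/97) = -1 → non-residue.
Total quadratic residues among the 3: 0.

0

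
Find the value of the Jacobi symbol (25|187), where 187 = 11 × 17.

1

Reciprocity: 25 ≡ 1 and 187 ≡ 3 (mod 4), so (25/187) = +(187/25).
Reduce top mod 25: now compute (12/25).
Pull out 2^2: since 25 ≡ 1 (mod 8), (2/25) = +1, so (2/25)^2 = +1.
Reciprocity: 3 ≡ 3 and 25 ≡ 1 (mod 4), so (3/25) = +(25/3).
Reduce top mod 3: now compute (1/3).
Reached (1/3) = 1. Collecting the sign flips along the way, the symbol is +1.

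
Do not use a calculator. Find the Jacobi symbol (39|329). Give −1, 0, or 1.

Reciprocity: 39 ≡ 3 and 329 ≡ 1 (mod 4), so (39/329) = +(329/39).
Reduce top mod 39: now compute (17/39).
Reciprocity: 17 ≡ 1 and 39 ≡ 3 (mod 4), so (17/39) = +(39/17).
Reduce top mod 17: now compute (5/17).
Reciprocity: 5 ≡ 1 and 17 ≡ 1 (mod 4), so (5/17) = +(17/5).
Reduce top mod 5: now compute (2/5).
Pull out 2: since 5 ≡ 5 (mod 8), (2/5) = -1.
Reached (1/5) = 1. Collecting the sign flips along the way, the symbol is -1.

-1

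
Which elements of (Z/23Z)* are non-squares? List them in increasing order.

5,7,10,11,14,15,17,19,20,21,22

Square k = 1,…,11 (k and 23−k give the same square):
1²=1, 2²=4, 3²=9, 4²=16, 5²≡2, 6²≡13, 7²≡3, 8²≡18, 9²≡12, 10²≡8, 11²≡6 (mod 23).
The residues are {1, 2, 3, 4, 6, 8, 9, 12, 13, 16, 18}; the non-residues are the remaining 11 nonzero classes.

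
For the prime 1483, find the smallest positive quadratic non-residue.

2

(2/1483) = −1, so 2 is the smallest positive non-residue mod 1483.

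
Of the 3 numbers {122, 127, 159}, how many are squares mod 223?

(122/223) = -1 → non-residue.
(127/223) = +1 → QR.
(159/223) = -1 → non-residue.
Total quadratic residues among the 3: 1.

1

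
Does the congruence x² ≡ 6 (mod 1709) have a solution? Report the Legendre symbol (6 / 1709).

1

Pull out 2: since 1709 ≡ 5 (mod 8), (2/1709) = -1.
Reciprocity: 3 ≡ 3 and 1709 ≡ 1 (mod 4), so (3/1709) = +(1709/3).
Reduce top mod 3: now compute (2/3).
Pull out 2: since 3 ≡ 3 (mod 8), (2/3) = -1.
Reached (1/3) = 1. Collecting the sign flips along the way, the symbol is +1.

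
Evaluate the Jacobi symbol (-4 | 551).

First reduce: -4 ≡ 547 (mod 551).
Reciprocity: 547 ≡ 3 and 551 ≡ 3 (mod 4), so (547/551) = −(551/547).
Reduce top mod 547: now compute (4/547).
Pull out 2^2: since 547 ≡ 3 (mod 8), (2/547) = -1, so (2/547)^2 = +1.
Reached (1/547) = 1. Collecting the sign flips along the way, the symbol is -1.

-1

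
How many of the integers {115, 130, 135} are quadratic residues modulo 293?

(115/293) = +1 → QR.
(130/293) = -1 → non-residue.
(135/293) = +1 → QR.
Total quadratic residues among the 3: 2.

2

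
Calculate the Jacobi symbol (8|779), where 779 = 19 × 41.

-1

Pull out 2^3: since 779 ≡ 3 (mod 8), (2/779) = -1, so (2/779)^3 = -1.
Reached (1/779) = 1. Collecting the sign flips along the way, the symbol is -1.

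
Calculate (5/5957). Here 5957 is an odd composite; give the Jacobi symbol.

-1

Reciprocity: 5 ≡ 1 and 5957 ≡ 1 (mod 4), so (5/5957) = +(5957/5).
Reduce top mod 5: now compute (2/5).
Pull out 2: since 5 ≡ 5 (mod 8), (2/5) = -1.
Reached (1/5) = 1. Collecting the sign flips along the way, the symbol is -1.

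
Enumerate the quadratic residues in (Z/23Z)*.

1, 2, 3, 4, 6, 8, 9, 12, 13, 16, 18

Square k = 1,…,11 (k and 23−k give the same square):
1²=1, 2²=4, 3²=9, 4²=16, 5²≡2, 6²≡13, 7²≡3, 8²≡18, 9²≡12, 10²≡8, 11²≡6 (mod 23).
So the quadratic residues mod 23 are {1, 2, 3, 4, 6, 8, 9, 12, 13, 16, 18}.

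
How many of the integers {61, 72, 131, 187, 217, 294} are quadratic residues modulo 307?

(61/307) = -1 → non-residue.
(72/307) = -1 → non-residue.
(131/307) = -1 → non-residue.
(187/307) = +1 → QR.
(217/307) = -1 → non-residue.
(294/307) = +1 → QR.
Total quadratic residues among the 6: 2.

2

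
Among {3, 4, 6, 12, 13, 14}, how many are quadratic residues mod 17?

2

(3/17) = -1 → non-residue.
(4/17) = +1 → QR.
(6/17) = -1 → non-residue.
(12/17) = -1 → non-residue.
(13/17) = +1 → QR.
(14/17) = -1 → non-residue.
Total quadratic residues among the 6: 2.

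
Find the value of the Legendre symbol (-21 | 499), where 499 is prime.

-1

Euler's criterion: (-21/499) ≡ 478^249 (mod 499).
478^2 ≡ 441 (mod 499)
478^4 ≡ 370 (mod 499)
478^8 ≡ 174 (mod 499)
478^16 ≡ 336 (mod 499)
478^32 ≡ 122 (mod 499)
478^64 ≡ 413 (mod 499)
478^128 ≡ 410 (mod 499)
478^249 = 478^(128+64+32+16+8+1) ≡ 498 (mod 499).
Result is 498 ≡ −1, so (-21/499) = −1.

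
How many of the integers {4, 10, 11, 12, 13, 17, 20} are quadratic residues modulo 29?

3

(4/29) = +1 → QR.
(10/29) = -1 → non-residue.
(11/29) = -1 → non-residue.
(12/29) = -1 → non-residue.
(13/29) = +1 → QR.
(17/29) = -1 → non-residue.
(20/29) = +1 → QR.
Total quadratic residues among the 7: 3.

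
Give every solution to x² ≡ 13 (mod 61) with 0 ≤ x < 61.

61 ≡ 1 (mod 4), so we find a root by search.
Trying successive values, 14² = 196 ≡ 13 (mod 61). The other root is 61 − 14 = 47.

14, 47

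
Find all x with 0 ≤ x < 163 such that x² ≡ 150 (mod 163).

65, 98

Since 163 ≡ 3 (mod 4), a square root of 150 is 150^((163+1)/4) = 150^41 mod 163.
Repeated squaring: 150^2≡6, 150^4≡36, 150^8≡155, 150^16≡64, 150^32≡21 (mod 163).
150^41 = 150^(32+8+1) ≡ 65 (mod 163).
Check: 65² = 4225 ≡ 150 (mod 163). The two roots are 65 and 98.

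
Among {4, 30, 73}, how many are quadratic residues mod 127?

(4/127) = +1 → QR.
(30/127) = +1 → QR.
(73/127) = +1 → QR.
Total quadratic residues among the 3: 3.

3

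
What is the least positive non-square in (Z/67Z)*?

(2/67) = −1, so 2 is the smallest positive non-residue mod 67.

2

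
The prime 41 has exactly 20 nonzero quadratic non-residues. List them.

Square k = 1,…,20 (k and 41−k give the same square):
1²=1, 2²=4, 3²=9, 4²=16, 5²=25, 6²=36, 7²≡8, 8²≡23, 9²≡40, 10²≡18, 11²≡39, 12²≡21, 13²≡5, 14²≡32, 15²≡20, 16²≡10, 17²≡2, 18²≡37, 19²≡33, 20²≡31 (mod 41).
The residues are {1, 2, 4, 5, 8, 9, 10, 16, 18, 20, 21, 23, 25, 31, 32, 33, 36, 37, 39, 40}; the non-residues are the remaining 20 nonzero classes.

3 6 7 11 12 13 14 15 17 19 22 24 26 27 28 29 30 34 35 38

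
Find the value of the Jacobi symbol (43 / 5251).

1

Reciprocity: 43 ≡ 3 and 5251 ≡ 3 (mod 4), so (43/5251) = −(5251/43).
Reduce top mod 43: now compute (5/43).
Reciprocity: 5 ≡ 1 and 43 ≡ 3 (mod 4), so (5/43) = +(43/5).
Reduce top mod 5: now compute (3/5).
Reciprocity: 3 ≡ 3 and 5 ≡ 1 (mod 4), so (3/5) = +(5/3).
Reduce top mod 3: now compute (2/3).
Pull out 2: since 3 ≡ 3 (mod 8), (2/3) = -1.
Reached (1/3) = 1. Collecting the sign flips along the way, the symbol is +1.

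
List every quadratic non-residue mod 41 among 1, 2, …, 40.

3, 6, 7, 11, 12, 13, 14, 15, 17, 19, 22, 24, 26, 27, 28, 29, 30, 34, 35, 38

Square k = 1,…,20 (k and 41−k give the same square):
1²=1, 2²=4, 3²=9, 4²=16, 5²=25, 6²=36, 7²≡8, 8²≡23, 9²≡40, 10²≡18, 11²≡39, 12²≡21, 13²≡5, 14²≡32, 15²≡20, 16²≡10, 17²≡2, 18²≡37, 19²≡33, 20²≡31 (mod 41).
The residues are {1, 2, 4, 5, 8, 9, 10, 16, 18, 20, 21, 23, 25, 31, 32, 33, 36, 37, 39, 40}; the non-residues are the remaining 20 nonzero classes.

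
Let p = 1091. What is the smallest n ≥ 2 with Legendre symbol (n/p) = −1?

2

(2/1091) = −1, so 2 is the smallest positive non-residue mod 1091.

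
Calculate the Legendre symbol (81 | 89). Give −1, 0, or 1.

Euler's criterion: (81/89) ≡ 81^44 (mod 89).
81^2 ≡ 64 (mod 89)
81^4 ≡ 2 (mod 89)
81^8 ≡ 4 (mod 89)
81^16 ≡ 16 (mod 89)
81^32 ≡ 78 (mod 89)
81^44 = 81^(32+8+4) ≡ 1 (mod 89).
Result is 1, so (81/89) = 1.

1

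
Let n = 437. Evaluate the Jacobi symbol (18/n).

-1

Pull out 2: since 437 ≡ 5 (mod 8), (2/437) = -1.
Reciprocity: 9 ≡ 1 and 437 ≡ 1 (mod 4), so (9/437) = +(437/9).
Reduce top mod 9: now compute (5/9).
Reciprocity: 5 ≡ 1 and 9 ≡ 1 (mod 4), so (5/9) = +(9/5).
Reduce top mod 5: now compute (4/5).
Pull out 2^2: since 5 ≡ 5 (mod 8), (2/5) = -1, so (2/5)^2 = +1.
Reached (1/5) = 1. Collecting the sign flips along the way, the symbol is -1.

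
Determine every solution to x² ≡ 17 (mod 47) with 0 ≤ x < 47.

8, 39

Since 47 ≡ 3 (mod 4), a square root of 17 is 17^((47+1)/4) = 17^12 mod 47.
Repeated squaring: 17^2≡7, 17^4≡2, 17^8≡4 (mod 47).
17^12 = 17^(8+4) ≡ 8 (mod 47).
Check: 8² = 64 ≡ 17 (mod 47). The two roots are 8 and 39.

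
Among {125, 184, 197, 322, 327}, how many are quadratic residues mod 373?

3

(125/373) = -1 → non-residue.
(184/373) = +1 → QR.
(197/373) = -1 → non-residue.
(322/373) = +1 → QR.
(327/373) = +1 → QR.
Total quadratic residues among the 5: 3.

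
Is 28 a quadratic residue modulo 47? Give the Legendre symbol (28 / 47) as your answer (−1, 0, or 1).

1

Euler's criterion: (28/47) ≡ 28^23 (mod 47).
28^2 ≡ 32 (mod 47)
28^4 ≡ 37 (mod 47)
28^8 ≡ 6 (mod 47)
28^16 ≡ 36 (mod 47)
28^23 = 28^(16+4+2+1) ≡ 1 (mod 47).
Result is 1, so (28/47) = 1.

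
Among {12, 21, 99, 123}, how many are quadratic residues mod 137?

(12/137) = -1 → non-residue.
(21/137) = -1 → non-residue.
(99/137) = +1 → QR.
(123/137) = +1 → QR.
Total quadratic residues among the 4: 2.

2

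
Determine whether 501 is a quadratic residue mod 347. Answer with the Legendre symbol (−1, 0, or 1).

First reduce: 501 ≡ 154 (mod 347).
Pull out 2: since 347 ≡ 3 (mod 8), (2/347) = -1.
Reciprocity: 77 ≡ 1 and 347 ≡ 3 (mod 4), so (77/347) = +(347/77).
Reduce top mod 77: now compute (39/77).
Reciprocity: 39 ≡ 3 and 77 ≡ 1 (mod 4), so (39/77) = +(77/39).
Reduce top mod 39: now compute (38/39).
Pull out 2: since 39 ≡ 7 (mod 8), (2/39) = +1.
Reciprocity: 19 ≡ 3 and 39 ≡ 3 (mod 4), so (19/39) = −(39/19).
Reduce top mod 19: now compute (1/19).
Reached (1/19) = 1. Collecting the sign flips along the way, the symbol is +1.

1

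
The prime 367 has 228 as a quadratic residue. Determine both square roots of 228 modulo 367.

154, 213

Since 367 ≡ 3 (mod 4), a square root of 228 is 228^((367+1)/4) = 228^92 mod 367.
Repeated squaring: 228^2≡237, 228^4≡18, 228^8≡324, 228^16≡14, 228^32≡196, 228^64≡248 (mod 367).
228^92 = 228^(64+16+8+4) ≡ 213 (mod 367).
Check: 213² = 45369 ≡ 228 (mod 367). The two roots are 154 and 213.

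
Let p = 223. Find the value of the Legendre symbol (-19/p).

-1

Euler's criterion: (-19/223) ≡ 204^111 (mod 223).
204^2 ≡ 138 (mod 223)
204^4 ≡ 89 (mod 223)
204^8 ≡ 116 (mod 223)
204^16 ≡ 76 (mod 223)
204^32 ≡ 201 (mod 223)
204^64 ≡ 38 (mod 223)
204^111 = 204^(64+32+8+4+2+1) ≡ 222 (mod 223).
Result is 222 ≡ −1, so (-19/223) = −1.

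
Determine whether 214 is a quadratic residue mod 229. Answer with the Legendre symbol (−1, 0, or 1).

Pull out 2: since 229 ≡ 5 (mod 8), (2/229) = -1.
Reciprocity: 107 ≡ 3 and 229 ≡ 1 (mod 4), so (107/229) = +(229/107).
Reduce top mod 107: now compute (15/107).
Reciprocity: 15 ≡ 3 and 107 ≡ 3 (mod 4), so (15/107) = −(107/15).
Reduce top mod 15: now compute (2/15).
Pull out 2: since 15 ≡ 7 (mod 8), (2/15) = +1.
Reached (1/15) = 1. Collecting the sign flips along the way, the symbol is +1.

1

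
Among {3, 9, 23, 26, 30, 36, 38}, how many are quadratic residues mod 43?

(3/43) = -1 → non-residue.
(9/43) = +1 → QR.
(23/43) = +1 → QR.
(26/43) = -1 → non-residue.
(30/43) = -1 → non-residue.
(36/43) = +1 → QR.
(38/43) = +1 → QR.
Total quadratic residues among the 7: 4.

4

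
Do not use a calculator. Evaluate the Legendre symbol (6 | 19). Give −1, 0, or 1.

Euler's criterion: (6/19) ≡ 6^9 (mod 19).
6^2 ≡ 17 (mod 19)
6^4 ≡ 4 (mod 19)
6^8 ≡ 16 (mod 19)
6^9 = 6^(8+1) ≡ 1 (mod 19).
Result is 1, so (6/19) = 1.

1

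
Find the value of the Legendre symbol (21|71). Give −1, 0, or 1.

Euler's criterion: (21/71) ≡ 21^35 (mod 71).
21^2 ≡ 15 (mod 71)
21^4 ≡ 12 (mod 71)
21^8 ≡ 2 (mod 71)
21^16 ≡ 4 (mod 71)
21^32 ≡ 16 (mod 71)
21^35 = 21^(32+2+1) ≡ 70 (mod 71).
Result is 70 ≡ −1, so (21/71) = −1.

-1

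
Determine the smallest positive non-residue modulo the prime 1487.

5

(2/1487) = +1, so 2 is a residue.
(3/1487) = +1, so 3 is a residue.
(4/1487) = +1, so 4 is a residue.
(5/1487) = −1, so 5 is the smallest positive non-residue mod 1487.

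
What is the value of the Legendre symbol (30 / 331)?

Pull out 2: since 331 ≡ 3 (mod 8), (2/331) = -1.
Reciprocity: 15 ≡ 3 and 331 ≡ 3 (mod 4), so (15/331) = −(331/15).
Reduce top mod 15: now compute (1/15).
Reached (1/15) = 1. Collecting the sign flips along the way, the symbol is +1.

1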